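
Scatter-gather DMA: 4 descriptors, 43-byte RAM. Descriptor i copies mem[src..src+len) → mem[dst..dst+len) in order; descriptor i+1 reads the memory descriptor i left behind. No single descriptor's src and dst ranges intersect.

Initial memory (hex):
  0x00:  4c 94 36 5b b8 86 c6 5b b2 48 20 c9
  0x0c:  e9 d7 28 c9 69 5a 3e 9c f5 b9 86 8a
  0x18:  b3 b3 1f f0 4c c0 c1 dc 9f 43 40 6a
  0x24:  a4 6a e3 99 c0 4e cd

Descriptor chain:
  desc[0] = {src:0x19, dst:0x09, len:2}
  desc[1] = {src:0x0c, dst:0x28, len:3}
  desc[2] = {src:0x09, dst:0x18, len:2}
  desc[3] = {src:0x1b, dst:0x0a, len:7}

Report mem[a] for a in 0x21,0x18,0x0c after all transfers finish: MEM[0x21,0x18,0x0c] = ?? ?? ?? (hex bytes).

MEM[0x21,0x18,0x0c] = 43 b3 c0

[0] 0x19->0x09 len=2 : b3 1f
[1] 0x0c->0x28 len=3 : e9 d7 28
[2] 0x09->0x18 len=2 : b3 1f
[3] 0x1b->0x0a len=7 : f0 4c c0 c1 dc 9f 43
query mem[0x21]=0x43, mem[0x18]=0xb3, mem[0x0c]=0xc0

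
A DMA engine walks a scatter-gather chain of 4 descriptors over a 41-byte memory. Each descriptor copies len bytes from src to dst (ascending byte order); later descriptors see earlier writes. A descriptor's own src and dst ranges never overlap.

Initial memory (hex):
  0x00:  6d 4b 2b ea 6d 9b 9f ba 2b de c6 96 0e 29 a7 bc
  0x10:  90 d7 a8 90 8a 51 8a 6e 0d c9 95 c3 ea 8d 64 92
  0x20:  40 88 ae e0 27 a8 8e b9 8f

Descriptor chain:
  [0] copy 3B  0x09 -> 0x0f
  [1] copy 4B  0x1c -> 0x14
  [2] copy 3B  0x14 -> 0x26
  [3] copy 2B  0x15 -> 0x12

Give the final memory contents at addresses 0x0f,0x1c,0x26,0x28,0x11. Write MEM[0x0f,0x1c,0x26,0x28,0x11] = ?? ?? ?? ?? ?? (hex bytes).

#0 dst[0x0f+3] := {0xde,0xc6,0x96}
#1 dst[0x14+4] := {0xea,0x8d,0x64,0x92}
#2 dst[0x26+3] := {0xea,0x8d,0x64}
#3 dst[0x12+2] := {0x8d,0x64}
query mem[0x0f]=0xde, mem[0x1c]=0xea, mem[0x26]=0xea, mem[0x28]=0x64, mem[0x11]=0x96

MEM[0x0f,0x1c,0x26,0x28,0x11] = de ea ea 64 96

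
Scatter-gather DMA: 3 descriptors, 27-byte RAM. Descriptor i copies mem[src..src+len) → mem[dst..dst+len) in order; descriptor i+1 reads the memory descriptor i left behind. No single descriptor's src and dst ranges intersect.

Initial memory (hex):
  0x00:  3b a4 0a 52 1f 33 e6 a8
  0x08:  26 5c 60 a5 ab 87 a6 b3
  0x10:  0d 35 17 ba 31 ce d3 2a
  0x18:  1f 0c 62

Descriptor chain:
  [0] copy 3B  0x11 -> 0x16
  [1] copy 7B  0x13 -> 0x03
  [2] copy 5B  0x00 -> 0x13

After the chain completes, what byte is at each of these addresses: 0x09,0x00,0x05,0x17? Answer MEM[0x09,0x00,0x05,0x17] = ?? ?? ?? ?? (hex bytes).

MEM[0x09,0x00,0x05,0x17] = 0c 3b ce 31

  after D0: wrote 3B at 0x16 = 3517ba
  after D1: wrote 7B at 0x03 = ba31ce3517ba0c
  after D2: wrote 5B at 0x13 = 3ba40aba31
query mem[0x09]=0x0c, mem[0x00]=0x3b, mem[0x05]=0xce, mem[0x17]=0x31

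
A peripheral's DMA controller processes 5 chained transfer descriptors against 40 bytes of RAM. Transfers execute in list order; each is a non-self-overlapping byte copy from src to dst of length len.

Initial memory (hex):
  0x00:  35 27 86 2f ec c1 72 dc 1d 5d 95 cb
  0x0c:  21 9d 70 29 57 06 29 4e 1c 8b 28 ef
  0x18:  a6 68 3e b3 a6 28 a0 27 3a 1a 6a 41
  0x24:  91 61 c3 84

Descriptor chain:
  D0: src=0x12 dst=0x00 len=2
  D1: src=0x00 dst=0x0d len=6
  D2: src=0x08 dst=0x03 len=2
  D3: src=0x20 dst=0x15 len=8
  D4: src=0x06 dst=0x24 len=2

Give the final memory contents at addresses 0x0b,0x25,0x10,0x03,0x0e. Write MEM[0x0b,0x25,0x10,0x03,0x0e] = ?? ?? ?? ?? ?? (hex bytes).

MEM[0x0b,0x25,0x10,0x03,0x0e] = cb dc 2f 1d 4e

#0 dst[0x00+2] := {0x29,0x4e}
#1 dst[0x0d+6] := {0x29,0x4e,0x86,0x2f,0xec,0xc1}
#2 dst[0x03+2] := {0x1d,0x5d}
#3 dst[0x15+8] := {0x3a,0x1a,0x6a,0x41,0x91,0x61,0xc3,0x84}
#4 dst[0x24+2] := {0x72,0xdc}
query mem[0x0b]=0xcb, mem[0x25]=0xdc, mem[0x10]=0x2f, mem[0x03]=0x1d, mem[0x0e]=0x4e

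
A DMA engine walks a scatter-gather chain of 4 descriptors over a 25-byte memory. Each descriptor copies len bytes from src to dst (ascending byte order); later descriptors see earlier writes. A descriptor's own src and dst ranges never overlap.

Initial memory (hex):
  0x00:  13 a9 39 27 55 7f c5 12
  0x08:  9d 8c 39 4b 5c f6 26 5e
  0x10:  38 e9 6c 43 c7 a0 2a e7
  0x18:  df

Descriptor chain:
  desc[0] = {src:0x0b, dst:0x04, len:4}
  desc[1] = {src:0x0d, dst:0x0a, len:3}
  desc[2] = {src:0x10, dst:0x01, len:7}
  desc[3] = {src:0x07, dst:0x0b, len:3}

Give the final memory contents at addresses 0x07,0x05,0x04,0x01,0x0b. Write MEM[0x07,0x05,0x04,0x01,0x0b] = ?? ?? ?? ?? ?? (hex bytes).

#0 dst[0x04+4] := {0x4b,0x5c,0xf6,0x26}
#1 dst[0x0a+3] := {0xf6,0x26,0x5e}
#2 dst[0x01+7] := {0x38,0xe9,0x6c,0x43,0xc7,0xa0,0x2a}
#3 dst[0x0b+3] := {0x2a,0x9d,0x8c}
query mem[0x07]=0x2a, mem[0x05]=0xc7, mem[0x04]=0x43, mem[0x01]=0x38, mem[0x0b]=0x2a

MEM[0x07,0x05,0x04,0x01,0x0b] = 2a c7 43 38 2a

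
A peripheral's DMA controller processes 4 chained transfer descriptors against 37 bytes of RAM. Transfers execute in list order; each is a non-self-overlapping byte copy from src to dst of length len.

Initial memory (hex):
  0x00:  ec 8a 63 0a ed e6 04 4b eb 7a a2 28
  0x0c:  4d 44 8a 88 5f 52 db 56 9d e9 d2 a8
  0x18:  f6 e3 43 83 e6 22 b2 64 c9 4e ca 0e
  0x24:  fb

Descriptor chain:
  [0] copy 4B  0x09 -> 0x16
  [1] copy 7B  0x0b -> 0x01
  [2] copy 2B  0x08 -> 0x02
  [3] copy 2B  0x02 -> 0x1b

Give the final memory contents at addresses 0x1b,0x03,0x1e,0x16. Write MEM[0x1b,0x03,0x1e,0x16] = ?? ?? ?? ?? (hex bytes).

  after D0: wrote 4B at 0x16 = 7aa2284d
  after D1: wrote 7B at 0x01 = 284d448a885f52
  after D2: wrote 2B at 0x02 = eb7a
  after D3: wrote 2B at 0x1b = eb7a
query mem[0x1b]=0xeb, mem[0x03]=0x7a, mem[0x1e]=0xb2, mem[0x16]=0x7a

MEM[0x1b,0x03,0x1e,0x16] = eb 7a b2 7a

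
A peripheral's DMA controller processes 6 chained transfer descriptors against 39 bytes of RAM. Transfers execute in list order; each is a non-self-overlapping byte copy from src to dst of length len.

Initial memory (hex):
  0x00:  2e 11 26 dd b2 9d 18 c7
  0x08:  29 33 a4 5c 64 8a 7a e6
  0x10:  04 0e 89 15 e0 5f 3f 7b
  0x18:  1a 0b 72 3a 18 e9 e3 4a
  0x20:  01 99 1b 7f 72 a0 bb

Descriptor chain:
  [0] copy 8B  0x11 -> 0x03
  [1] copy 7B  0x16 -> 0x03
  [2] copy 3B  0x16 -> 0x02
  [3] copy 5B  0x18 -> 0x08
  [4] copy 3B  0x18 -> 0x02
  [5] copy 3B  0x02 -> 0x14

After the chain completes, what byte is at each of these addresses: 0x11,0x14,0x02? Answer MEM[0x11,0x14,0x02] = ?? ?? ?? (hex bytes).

MEM[0x11,0x14,0x02] = 0e 1a 1a

#0 dst[0x03+8] := {0x0e,0x89,0x15,0xe0,0x5f,0x3f,0x7b,0x1a}
#1 dst[0x03+7] := {0x3f,0x7b,0x1a,0x0b,0x72,0x3a,0x18}
#2 dst[0x02+3] := {0x3f,0x7b,0x1a}
#3 dst[0x08+5] := {0x1a,0x0b,0x72,0x3a,0x18}
#4 dst[0x02+3] := {0x1a,0x0b,0x72}
#5 dst[0x14+3] := {0x1a,0x0b,0x72}
query mem[0x11]=0x0e, mem[0x14]=0x1a, mem[0x02]=0x1a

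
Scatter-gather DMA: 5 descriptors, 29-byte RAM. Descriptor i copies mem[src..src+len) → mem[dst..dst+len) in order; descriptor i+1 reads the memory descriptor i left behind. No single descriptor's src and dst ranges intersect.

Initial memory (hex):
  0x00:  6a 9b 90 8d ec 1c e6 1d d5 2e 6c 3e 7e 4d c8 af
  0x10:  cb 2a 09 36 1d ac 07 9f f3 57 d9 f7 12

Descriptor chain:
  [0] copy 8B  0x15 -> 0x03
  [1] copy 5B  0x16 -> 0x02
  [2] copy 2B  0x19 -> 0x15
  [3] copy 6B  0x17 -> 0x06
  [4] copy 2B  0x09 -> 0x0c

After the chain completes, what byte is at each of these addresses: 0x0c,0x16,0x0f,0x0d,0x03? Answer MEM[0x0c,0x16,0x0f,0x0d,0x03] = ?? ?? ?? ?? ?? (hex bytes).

MEM[0x0c,0x16,0x0f,0x0d,0x03] = d9 d9 af f7 9f

D0: mem[0x03..0x0a] <- [ac 07 9f f3 57 d9 f7 12]
D1: mem[0x02..0x06] <- [07 9f f3 57 d9]
D2: mem[0x15..0x16] <- [57 d9]
D3: mem[0x06..0x0b] <- [9f f3 57 d9 f7 12]
D4: mem[0x0c..0x0d] <- [d9 f7]
query mem[0x0c]=0xd9, mem[0x16]=0xd9, mem[0x0f]=0xaf, mem[0x0d]=0xf7, mem[0x03]=0x9f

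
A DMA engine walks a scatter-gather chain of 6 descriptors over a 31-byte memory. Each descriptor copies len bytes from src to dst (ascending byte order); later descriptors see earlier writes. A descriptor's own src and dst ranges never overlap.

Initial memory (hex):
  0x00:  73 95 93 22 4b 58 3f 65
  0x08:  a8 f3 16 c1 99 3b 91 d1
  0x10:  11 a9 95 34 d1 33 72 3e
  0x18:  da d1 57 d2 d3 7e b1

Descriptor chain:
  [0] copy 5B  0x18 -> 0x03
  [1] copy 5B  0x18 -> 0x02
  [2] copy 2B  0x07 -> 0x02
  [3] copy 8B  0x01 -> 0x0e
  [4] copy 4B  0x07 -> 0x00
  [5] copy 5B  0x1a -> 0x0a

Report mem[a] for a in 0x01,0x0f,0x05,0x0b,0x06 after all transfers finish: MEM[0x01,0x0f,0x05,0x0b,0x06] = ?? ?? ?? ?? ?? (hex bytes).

MEM[0x01,0x0f,0x05,0x0b,0x06] = a8 d3 d2 d2 d3

[0] 0x18->0x03 len=5 : da d1 57 d2 d3
[1] 0x18->0x02 len=5 : da d1 57 d2 d3
[2] 0x07->0x02 len=2 : d3 a8
[3] 0x01->0x0e len=8 : 95 d3 a8 57 d2 d3 d3 a8
[4] 0x07->0x00 len=4 : d3 a8 f3 16
[5] 0x1a->0x0a len=5 : 57 d2 d3 7e b1
query mem[0x01]=0xa8, mem[0x0f]=0xd3, mem[0x05]=0xd2, mem[0x0b]=0xd2, mem[0x06]=0xd3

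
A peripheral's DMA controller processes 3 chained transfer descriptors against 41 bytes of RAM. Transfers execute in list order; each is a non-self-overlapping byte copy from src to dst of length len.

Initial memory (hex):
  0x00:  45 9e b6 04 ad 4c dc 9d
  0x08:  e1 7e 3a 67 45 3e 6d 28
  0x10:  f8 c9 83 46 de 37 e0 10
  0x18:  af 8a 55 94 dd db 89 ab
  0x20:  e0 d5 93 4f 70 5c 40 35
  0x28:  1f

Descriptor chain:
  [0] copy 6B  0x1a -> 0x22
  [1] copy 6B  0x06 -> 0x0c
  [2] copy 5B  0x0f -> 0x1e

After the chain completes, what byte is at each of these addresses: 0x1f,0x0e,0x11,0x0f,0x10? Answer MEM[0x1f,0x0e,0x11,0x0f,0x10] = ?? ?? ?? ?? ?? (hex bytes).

[0] 0x1a->0x22 len=6 : 55 94 dd db 89 ab
[1] 0x06->0x0c len=6 : dc 9d e1 7e 3a 67
[2] 0x0f->0x1e len=5 : 7e 3a 67 83 46
query mem[0x1f]=0x3a, mem[0x0e]=0xe1, mem[0x11]=0x67, mem[0x0f]=0x7e, mem[0x10]=0x3a

MEM[0x1f,0x0e,0x11,0x0f,0x10] = 3a e1 67 7e 3a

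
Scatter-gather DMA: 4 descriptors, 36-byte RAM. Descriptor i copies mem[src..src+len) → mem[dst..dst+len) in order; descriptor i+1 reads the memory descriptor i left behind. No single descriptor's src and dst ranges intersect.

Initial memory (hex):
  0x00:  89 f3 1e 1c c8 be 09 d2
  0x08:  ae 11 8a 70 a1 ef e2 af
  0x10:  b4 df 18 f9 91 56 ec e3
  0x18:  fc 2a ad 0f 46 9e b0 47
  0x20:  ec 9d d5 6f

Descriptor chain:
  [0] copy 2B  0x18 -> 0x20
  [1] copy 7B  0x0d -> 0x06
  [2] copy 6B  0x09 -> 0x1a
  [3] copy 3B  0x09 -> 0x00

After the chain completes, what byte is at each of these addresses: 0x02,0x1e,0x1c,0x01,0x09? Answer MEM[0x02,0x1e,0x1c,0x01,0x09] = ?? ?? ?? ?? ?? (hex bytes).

MEM[0x02,0x1e,0x1c,0x01,0x09] = 18 ef 18 df b4

#0 dst[0x20+2] := {0xfc,0x2a}
#1 dst[0x06+7] := {0xef,0xe2,0xaf,0xb4,0xdf,0x18,0xf9}
#2 dst[0x1a+6] := {0xb4,0xdf,0x18,0xf9,0xef,0xe2}
#3 dst[0x00+3] := {0xb4,0xdf,0x18}
query mem[0x02]=0x18, mem[0x1e]=0xef, mem[0x1c]=0x18, mem[0x01]=0xdf, mem[0x09]=0xb4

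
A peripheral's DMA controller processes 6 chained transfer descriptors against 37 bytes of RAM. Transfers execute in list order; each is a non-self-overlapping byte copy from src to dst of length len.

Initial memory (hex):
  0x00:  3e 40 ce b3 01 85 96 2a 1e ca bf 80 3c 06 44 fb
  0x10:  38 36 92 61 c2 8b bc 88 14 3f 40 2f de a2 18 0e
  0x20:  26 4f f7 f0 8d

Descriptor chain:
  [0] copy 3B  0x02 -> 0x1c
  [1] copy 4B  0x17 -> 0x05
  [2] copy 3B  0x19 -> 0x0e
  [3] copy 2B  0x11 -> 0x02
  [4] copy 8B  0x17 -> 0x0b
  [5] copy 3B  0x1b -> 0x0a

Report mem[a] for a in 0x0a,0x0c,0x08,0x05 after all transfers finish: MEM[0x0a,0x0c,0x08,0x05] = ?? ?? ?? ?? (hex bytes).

MEM[0x0a,0x0c,0x08,0x05] = 2f b3 40 88

#0 dst[0x1c+3] := {0xce,0xb3,0x01}
#1 dst[0x05+4] := {0x88,0x14,0x3f,0x40}
#2 dst[0x0e+3] := {0x3f,0x40,0x2f}
#3 dst[0x02+2] := {0x36,0x92}
#4 dst[0x0b+8] := {0x88,0x14,0x3f,0x40,0x2f,0xce,0xb3,0x01}
#5 dst[0x0a+3] := {0x2f,0xce,0xb3}
query mem[0x0a]=0x2f, mem[0x0c]=0xb3, mem[0x08]=0x40, mem[0x05]=0x88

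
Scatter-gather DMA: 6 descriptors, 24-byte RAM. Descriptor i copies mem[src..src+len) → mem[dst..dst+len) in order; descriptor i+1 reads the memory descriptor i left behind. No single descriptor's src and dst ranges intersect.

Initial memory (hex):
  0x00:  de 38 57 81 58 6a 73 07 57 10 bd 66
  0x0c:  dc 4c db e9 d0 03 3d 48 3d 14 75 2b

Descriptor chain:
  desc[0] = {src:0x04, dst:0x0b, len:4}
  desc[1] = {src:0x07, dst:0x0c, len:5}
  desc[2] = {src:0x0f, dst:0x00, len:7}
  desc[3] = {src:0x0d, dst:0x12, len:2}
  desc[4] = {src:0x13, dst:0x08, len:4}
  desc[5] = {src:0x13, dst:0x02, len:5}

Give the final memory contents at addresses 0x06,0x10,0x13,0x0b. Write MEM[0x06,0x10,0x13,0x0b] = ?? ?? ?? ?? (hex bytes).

MEM[0x06,0x10,0x13,0x0b] = 2b 58 10 75

[0] 0x04->0x0b len=4 : 58 6a 73 07
[1] 0x07->0x0c len=5 : 07 57 10 bd 58
[2] 0x0f->0x00 len=7 : bd 58 03 3d 48 3d 14
[3] 0x0d->0x12 len=2 : 57 10
[4] 0x13->0x08 len=4 : 10 3d 14 75
[5] 0x13->0x02 len=5 : 10 3d 14 75 2b
query mem[0x06]=0x2b, mem[0x10]=0x58, mem[0x13]=0x10, mem[0x0b]=0x75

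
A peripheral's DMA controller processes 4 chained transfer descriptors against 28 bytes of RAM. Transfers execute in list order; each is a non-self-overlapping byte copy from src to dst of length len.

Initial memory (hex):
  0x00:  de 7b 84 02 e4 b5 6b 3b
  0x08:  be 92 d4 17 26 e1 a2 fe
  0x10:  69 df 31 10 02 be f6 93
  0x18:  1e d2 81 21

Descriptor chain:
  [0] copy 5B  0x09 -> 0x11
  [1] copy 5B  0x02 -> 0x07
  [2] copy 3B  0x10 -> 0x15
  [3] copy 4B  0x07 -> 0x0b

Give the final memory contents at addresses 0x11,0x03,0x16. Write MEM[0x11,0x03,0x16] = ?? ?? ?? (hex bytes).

  after D0: wrote 5B at 0x11 = 92d41726e1
  after D1: wrote 5B at 0x07 = 8402e4b56b
  after D2: wrote 3B at 0x15 = 6992d4
  after D3: wrote 4B at 0x0b = 8402e4b5
query mem[0x11]=0x92, mem[0x03]=0x02, mem[0x16]=0x92

MEM[0x11,0x03,0x16] = 92 02 92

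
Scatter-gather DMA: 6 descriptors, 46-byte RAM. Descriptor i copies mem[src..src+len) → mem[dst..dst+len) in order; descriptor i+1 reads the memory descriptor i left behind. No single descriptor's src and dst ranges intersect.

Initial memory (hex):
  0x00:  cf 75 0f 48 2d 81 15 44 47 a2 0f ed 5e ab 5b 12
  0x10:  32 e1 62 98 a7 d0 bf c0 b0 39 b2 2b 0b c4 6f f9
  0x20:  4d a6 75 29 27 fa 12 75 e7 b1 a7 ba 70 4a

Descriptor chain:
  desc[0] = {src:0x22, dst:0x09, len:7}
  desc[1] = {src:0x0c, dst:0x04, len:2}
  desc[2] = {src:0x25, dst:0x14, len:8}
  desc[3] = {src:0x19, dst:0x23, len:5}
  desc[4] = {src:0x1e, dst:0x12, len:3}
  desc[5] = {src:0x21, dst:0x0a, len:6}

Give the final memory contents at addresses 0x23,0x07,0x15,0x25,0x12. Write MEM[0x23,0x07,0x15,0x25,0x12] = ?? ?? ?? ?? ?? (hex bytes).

MEM[0x23,0x07,0x15,0x25,0x12] = a7 44 12 70 6f

[0] 0x22->0x09 len=7 : 75 29 27 fa 12 75 e7
[1] 0x0c->0x04 len=2 : fa 12
[2] 0x25->0x14 len=8 : fa 12 75 e7 b1 a7 ba 70
[3] 0x19->0x23 len=5 : a7 ba 70 0b c4
[4] 0x1e->0x12 len=3 : 6f f9 4d
[5] 0x21->0x0a len=6 : a6 75 a7 ba 70 0b
query mem[0x23]=0xa7, mem[0x07]=0x44, mem[0x15]=0x12, mem[0x25]=0x70, mem[0x12]=0x6f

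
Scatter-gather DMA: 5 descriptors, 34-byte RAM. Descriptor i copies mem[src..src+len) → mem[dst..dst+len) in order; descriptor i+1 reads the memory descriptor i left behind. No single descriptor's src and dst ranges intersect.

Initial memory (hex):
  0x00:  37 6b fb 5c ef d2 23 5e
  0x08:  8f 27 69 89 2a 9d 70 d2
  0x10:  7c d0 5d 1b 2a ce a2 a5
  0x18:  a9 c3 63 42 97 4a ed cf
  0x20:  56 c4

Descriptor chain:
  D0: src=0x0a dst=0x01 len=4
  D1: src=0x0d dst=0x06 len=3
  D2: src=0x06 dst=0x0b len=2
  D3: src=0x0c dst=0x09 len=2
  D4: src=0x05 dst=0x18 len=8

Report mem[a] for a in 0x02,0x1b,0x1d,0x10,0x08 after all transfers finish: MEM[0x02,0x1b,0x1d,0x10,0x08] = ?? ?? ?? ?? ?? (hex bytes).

#0 dst[0x01+4] := {0x69,0x89,0x2a,0x9d}
#1 dst[0x06+3] := {0x9d,0x70,0xd2}
#2 dst[0x0b+2] := {0x9d,0x70}
#3 dst[0x09+2] := {0x70,0x9d}
#4 dst[0x18+8] := {0xd2,0x9d,0x70,0xd2,0x70,0x9d,0x9d,0x70}
query mem[0x02]=0x89, mem[0x1b]=0xd2, mem[0x1d]=0x9d, mem[0x10]=0x7c, mem[0x08]=0xd2

MEM[0x02,0x1b,0x1d,0x10,0x08] = 89 d2 9d 7c d2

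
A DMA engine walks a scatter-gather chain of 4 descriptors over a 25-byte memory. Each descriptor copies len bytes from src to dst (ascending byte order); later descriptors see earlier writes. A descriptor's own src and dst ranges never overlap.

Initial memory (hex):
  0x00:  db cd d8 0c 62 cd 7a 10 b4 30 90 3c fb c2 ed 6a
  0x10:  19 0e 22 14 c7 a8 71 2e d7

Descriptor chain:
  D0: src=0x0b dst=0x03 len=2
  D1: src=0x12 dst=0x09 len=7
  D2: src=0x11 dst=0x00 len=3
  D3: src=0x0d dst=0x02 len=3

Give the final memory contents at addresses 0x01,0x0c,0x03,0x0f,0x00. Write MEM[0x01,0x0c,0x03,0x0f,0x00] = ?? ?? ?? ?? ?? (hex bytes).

MEM[0x01,0x0c,0x03,0x0f,0x00] = 22 a8 2e d7 0e

#0 dst[0x03+2] := {0x3c,0xfb}
#1 dst[0x09+7] := {0x22,0x14,0xc7,0xa8,0x71,0x2e,0xd7}
#2 dst[0x00+3] := {0x0e,0x22,0x14}
#3 dst[0x02+3] := {0x71,0x2e,0xd7}
query mem[0x01]=0x22, mem[0x0c]=0xa8, mem[0x03]=0x2e, mem[0x0f]=0xd7, mem[0x00]=0x0e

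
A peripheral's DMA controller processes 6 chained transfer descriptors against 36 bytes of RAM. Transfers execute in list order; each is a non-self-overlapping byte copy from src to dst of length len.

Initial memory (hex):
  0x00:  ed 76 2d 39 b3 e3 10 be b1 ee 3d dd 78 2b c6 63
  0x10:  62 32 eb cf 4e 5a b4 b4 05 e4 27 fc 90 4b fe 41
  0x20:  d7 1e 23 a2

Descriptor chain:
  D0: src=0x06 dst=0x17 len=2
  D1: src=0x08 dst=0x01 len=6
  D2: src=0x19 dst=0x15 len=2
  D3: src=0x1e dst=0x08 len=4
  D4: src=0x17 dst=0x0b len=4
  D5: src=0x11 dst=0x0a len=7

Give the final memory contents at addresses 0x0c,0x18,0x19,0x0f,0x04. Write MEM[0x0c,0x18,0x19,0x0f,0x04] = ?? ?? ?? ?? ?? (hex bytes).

[0] 0x06->0x17 len=2 : 10 be
[1] 0x08->0x01 len=6 : b1 ee 3d dd 78 2b
[2] 0x19->0x15 len=2 : e4 27
[3] 0x1e->0x08 len=4 : fe 41 d7 1e
[4] 0x17->0x0b len=4 : 10 be e4 27
[5] 0x11->0x0a len=7 : 32 eb cf 4e e4 27 10
query mem[0x0c]=0xcf, mem[0x18]=0xbe, mem[0x19]=0xe4, mem[0x0f]=0x27, mem[0x04]=0xdd

MEM[0x0c,0x18,0x19,0x0f,0x04] = cf be e4 27 dd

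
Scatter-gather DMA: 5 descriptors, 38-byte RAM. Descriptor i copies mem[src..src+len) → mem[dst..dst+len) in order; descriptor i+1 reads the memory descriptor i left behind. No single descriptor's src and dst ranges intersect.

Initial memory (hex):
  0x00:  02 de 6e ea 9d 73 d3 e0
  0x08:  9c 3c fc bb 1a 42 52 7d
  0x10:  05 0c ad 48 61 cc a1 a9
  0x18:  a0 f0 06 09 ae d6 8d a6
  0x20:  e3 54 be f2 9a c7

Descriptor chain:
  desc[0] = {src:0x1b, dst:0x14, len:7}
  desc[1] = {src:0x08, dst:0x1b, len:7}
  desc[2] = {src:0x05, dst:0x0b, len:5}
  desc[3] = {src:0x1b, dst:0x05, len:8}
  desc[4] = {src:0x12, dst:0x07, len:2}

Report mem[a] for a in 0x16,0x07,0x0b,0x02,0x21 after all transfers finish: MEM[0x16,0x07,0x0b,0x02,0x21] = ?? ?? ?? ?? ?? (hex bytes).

MEM[0x16,0x07,0x0b,0x02,0x21] = d6 ad 52 6e 52

[0] 0x1b->0x14 len=7 : 09 ae d6 8d a6 e3 54
[1] 0x08->0x1b len=7 : 9c 3c fc bb 1a 42 52
[2] 0x05->0x0b len=5 : 73 d3 e0 9c 3c
[3] 0x1b->0x05 len=8 : 9c 3c fc bb 1a 42 52 be
[4] 0x12->0x07 len=2 : ad 48
query mem[0x16]=0xd6, mem[0x07]=0xad, mem[0x0b]=0x52, mem[0x02]=0x6e, mem[0x21]=0x52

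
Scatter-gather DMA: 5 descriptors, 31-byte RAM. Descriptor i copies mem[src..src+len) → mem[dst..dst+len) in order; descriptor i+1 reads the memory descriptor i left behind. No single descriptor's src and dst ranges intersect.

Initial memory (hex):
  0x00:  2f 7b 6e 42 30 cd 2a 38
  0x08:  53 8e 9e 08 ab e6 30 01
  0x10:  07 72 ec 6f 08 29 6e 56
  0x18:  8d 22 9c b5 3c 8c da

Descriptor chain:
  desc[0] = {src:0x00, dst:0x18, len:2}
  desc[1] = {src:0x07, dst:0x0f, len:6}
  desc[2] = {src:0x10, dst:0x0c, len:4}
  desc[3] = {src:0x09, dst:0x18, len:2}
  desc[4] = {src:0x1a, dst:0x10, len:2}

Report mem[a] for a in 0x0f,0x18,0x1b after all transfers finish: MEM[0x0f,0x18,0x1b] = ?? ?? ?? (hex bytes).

D0: mem[0x18..0x19] <- [2f 7b]
D1: mem[0x0f..0x14] <- [38 53 8e 9e 08 ab]
D2: mem[0x0c..0x0f] <- [53 8e 9e 08]
D3: mem[0x18..0x19] <- [8e 9e]
D4: mem[0x10..0x11] <- [9c b5]
query mem[0x0f]=0x08, mem[0x18]=0x8e, mem[0x1b]=0xb5

MEM[0x0f,0x18,0x1b] = 08 8e b5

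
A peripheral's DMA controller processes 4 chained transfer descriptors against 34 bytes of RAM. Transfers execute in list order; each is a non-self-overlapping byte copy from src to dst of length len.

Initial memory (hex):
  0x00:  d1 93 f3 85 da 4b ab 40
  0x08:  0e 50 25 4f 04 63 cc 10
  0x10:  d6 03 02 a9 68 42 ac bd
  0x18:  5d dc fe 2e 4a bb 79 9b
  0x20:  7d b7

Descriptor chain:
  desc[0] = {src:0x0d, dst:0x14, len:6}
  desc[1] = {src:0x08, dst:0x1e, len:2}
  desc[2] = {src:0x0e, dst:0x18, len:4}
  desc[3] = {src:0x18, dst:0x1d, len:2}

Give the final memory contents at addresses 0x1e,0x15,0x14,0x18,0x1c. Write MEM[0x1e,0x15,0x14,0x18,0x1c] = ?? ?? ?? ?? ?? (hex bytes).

  after D0: wrote 6B at 0x14 = 63cc10d60302
  after D1: wrote 2B at 0x1e = 0e50
  after D2: wrote 4B at 0x18 = cc10d603
  after D3: wrote 2B at 0x1d = cc10
query mem[0x1e]=0x10, mem[0x15]=0xcc, mem[0x14]=0x63, mem[0x18]=0xcc, mem[0x1c]=0x4a

MEM[0x1e,0x15,0x14,0x18,0x1c] = 10 cc 63 cc 4a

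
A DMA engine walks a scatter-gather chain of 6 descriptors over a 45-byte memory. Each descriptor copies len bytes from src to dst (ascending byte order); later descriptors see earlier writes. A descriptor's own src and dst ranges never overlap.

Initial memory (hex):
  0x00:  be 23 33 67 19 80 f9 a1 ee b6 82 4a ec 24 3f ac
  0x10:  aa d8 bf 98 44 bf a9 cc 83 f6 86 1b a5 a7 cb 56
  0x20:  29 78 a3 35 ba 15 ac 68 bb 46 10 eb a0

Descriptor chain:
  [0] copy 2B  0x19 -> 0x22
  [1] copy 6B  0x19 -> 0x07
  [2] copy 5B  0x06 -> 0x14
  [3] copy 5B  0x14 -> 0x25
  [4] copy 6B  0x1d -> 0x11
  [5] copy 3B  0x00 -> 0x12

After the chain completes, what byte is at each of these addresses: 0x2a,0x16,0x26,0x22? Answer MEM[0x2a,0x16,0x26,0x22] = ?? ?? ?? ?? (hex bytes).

MEM[0x2a,0x16,0x26,0x22] = 10 f6 f6 f6

  after D0: wrote 2B at 0x22 = f686
  after D1: wrote 6B at 0x07 = f6861ba5a7cb
  after D2: wrote 5B at 0x14 = f9f6861ba5
  after D3: wrote 5B at 0x25 = f9f6861ba5
  after D4: wrote 6B at 0x11 = a7cb562978f6
  after D5: wrote 3B at 0x12 = be2333
query mem[0x2a]=0x10, mem[0x16]=0xf6, mem[0x26]=0xf6, mem[0x22]=0xf6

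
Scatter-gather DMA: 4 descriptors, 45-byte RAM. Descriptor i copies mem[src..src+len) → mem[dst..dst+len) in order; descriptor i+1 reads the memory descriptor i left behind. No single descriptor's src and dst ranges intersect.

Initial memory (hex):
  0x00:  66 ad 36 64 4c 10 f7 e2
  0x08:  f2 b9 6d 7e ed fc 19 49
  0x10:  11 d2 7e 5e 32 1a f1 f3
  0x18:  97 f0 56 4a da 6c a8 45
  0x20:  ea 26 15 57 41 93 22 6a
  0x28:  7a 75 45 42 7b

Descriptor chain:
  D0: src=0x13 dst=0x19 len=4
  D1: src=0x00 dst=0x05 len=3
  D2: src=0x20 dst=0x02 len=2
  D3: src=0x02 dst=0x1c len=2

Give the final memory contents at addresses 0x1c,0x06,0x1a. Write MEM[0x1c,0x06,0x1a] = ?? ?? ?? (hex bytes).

D0: mem[0x19..0x1c] <- [5e 32 1a f1]
D1: mem[0x05..0x07] <- [66 ad 36]
D2: mem[0x02..0x03] <- [ea 26]
D3: mem[0x1c..0x1d] <- [ea 26]
query mem[0x1c]=0xea, mem[0x06]=0xad, mem[0x1a]=0x32

MEM[0x1c,0x06,0x1a] = ea ad 32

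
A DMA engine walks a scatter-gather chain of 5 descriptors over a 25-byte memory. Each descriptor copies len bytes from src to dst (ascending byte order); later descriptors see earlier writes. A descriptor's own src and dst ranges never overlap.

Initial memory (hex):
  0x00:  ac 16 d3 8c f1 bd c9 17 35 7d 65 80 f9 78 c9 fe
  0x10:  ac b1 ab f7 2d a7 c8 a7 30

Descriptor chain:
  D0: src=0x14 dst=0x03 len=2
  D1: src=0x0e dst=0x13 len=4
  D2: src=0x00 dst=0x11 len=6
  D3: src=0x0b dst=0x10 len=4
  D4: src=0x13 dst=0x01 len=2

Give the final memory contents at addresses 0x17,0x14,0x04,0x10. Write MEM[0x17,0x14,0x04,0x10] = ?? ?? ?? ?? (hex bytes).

  after D0: wrote 2B at 0x03 = 2da7
  after D1: wrote 4B at 0x13 = c9feacb1
  after D2: wrote 6B at 0x11 = ac16d32da7bd
  after D3: wrote 4B at 0x10 = 80f978c9
  after D4: wrote 2B at 0x01 = c92d
query mem[0x17]=0xa7, mem[0x14]=0x2d, mem[0x04]=0xa7, mem[0x10]=0x80

MEM[0x17,0x14,0x04,0x10] = a7 2d a7 80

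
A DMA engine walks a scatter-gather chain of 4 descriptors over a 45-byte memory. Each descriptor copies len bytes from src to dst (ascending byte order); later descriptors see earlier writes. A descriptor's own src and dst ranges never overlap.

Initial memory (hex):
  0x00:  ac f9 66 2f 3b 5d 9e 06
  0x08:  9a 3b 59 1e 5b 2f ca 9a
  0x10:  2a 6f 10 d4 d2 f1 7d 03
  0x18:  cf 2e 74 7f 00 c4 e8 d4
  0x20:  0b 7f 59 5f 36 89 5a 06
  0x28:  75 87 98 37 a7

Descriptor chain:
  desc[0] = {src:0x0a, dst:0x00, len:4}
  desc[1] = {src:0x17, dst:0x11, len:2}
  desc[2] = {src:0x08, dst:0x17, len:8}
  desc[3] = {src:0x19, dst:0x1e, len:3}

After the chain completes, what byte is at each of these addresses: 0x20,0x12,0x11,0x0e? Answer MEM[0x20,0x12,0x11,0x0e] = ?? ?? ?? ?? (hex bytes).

D0: mem[0x00..0x03] <- [59 1e 5b 2f]
D1: mem[0x11..0x12] <- [03 cf]
D2: mem[0x17..0x1e] <- [9a 3b 59 1e 5b 2f ca 9a]
D3: mem[0x1e..0x20] <- [59 1e 5b]
query mem[0x20]=0x5b, mem[0x12]=0xcf, mem[0x11]=0x03, mem[0x0e]=0xca

MEM[0x20,0x12,0x11,0x0e] = 5b cf 03 ca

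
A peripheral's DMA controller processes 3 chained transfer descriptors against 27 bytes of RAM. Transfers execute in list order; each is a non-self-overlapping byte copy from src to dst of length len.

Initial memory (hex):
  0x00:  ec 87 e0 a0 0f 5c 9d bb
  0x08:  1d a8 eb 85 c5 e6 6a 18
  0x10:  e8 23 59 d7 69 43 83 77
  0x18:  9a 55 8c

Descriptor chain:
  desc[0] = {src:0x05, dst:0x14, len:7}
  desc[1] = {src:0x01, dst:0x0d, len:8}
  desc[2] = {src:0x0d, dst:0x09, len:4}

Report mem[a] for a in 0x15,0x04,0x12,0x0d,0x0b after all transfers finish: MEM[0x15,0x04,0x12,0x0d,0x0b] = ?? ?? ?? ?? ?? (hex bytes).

  after D0: wrote 7B at 0x14 = 5c9dbb1da8eb85
  after D1: wrote 8B at 0x0d = 87e0a00f5c9dbb1d
  after D2: wrote 4B at 0x09 = 87e0a00f
query mem[0x15]=0x9d, mem[0x04]=0x0f, mem[0x12]=0x9d, mem[0x0d]=0x87, mem[0x0b]=0xa0

MEM[0x15,0x04,0x12,0x0d,0x0b] = 9d 0f 9d 87 a0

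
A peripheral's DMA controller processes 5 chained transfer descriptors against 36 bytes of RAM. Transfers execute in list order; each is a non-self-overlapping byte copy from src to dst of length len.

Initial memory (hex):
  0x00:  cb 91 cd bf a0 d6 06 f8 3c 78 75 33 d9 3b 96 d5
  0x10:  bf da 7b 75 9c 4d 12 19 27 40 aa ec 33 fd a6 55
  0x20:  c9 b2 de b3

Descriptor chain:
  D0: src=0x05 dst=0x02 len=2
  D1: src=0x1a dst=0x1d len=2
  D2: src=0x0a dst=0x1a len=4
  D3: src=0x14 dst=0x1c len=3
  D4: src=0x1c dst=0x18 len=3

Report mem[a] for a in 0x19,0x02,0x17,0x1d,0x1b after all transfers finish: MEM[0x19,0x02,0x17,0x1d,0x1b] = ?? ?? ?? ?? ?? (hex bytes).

MEM[0x19,0x02,0x17,0x1d,0x1b] = 4d d6 19 4d 33

  after D0: wrote 2B at 0x02 = d606
  after D1: wrote 2B at 0x1d = aaec
  after D2: wrote 4B at 0x1a = 7533d93b
  after D3: wrote 3B at 0x1c = 9c4d12
  after D4: wrote 3B at 0x18 = 9c4d12
query mem[0x19]=0x4d, mem[0x02]=0xd6, mem[0x17]=0x19, mem[0x1d]=0x4d, mem[0x1b]=0x33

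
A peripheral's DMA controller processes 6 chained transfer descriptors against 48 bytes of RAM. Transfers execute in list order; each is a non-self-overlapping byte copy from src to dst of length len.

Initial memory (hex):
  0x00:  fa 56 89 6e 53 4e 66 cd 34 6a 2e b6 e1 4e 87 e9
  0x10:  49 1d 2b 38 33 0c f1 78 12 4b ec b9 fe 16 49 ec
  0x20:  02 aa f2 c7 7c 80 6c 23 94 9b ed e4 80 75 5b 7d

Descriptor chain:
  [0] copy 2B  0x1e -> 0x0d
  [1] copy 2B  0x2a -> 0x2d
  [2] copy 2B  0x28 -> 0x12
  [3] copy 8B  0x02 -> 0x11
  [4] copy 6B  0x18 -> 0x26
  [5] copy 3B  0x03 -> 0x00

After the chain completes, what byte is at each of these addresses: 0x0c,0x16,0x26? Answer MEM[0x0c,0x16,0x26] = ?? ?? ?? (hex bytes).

MEM[0x0c,0x16,0x26] = e1 cd 6a

[0] 0x1e->0x0d len=2 : 49 ec
[1] 0x2a->0x2d len=2 : ed e4
[2] 0x28->0x12 len=2 : 94 9b
[3] 0x02->0x11 len=8 : 89 6e 53 4e 66 cd 34 6a
[4] 0x18->0x26 len=6 : 6a 4b ec b9 fe 16
[5] 0x03->0x00 len=3 : 6e 53 4e
query mem[0x0c]=0xe1, mem[0x16]=0xcd, mem[0x26]=0x6a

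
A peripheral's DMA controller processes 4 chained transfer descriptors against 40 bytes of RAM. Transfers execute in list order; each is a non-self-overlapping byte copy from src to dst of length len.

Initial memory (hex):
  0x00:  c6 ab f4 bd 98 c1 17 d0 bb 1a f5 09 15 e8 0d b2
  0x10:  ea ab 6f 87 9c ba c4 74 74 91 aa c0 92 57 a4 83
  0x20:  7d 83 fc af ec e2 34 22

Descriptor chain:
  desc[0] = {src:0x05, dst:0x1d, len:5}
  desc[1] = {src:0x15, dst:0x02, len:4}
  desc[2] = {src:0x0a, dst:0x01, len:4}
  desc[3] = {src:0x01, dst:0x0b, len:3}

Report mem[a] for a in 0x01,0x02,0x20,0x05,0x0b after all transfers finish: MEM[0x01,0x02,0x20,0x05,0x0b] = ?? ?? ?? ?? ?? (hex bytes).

  after D0: wrote 5B at 0x1d = c117d0bb1a
  after D1: wrote 4B at 0x02 = bac47474
  after D2: wrote 4B at 0x01 = f50915e8
  after D3: wrote 3B at 0x0b = f50915
query mem[0x01]=0xf5, mem[0x02]=0x09, mem[0x20]=0xbb, mem[0x05]=0x74, mem[0x0b]=0xf5

MEM[0x01,0x02,0x20,0x05,0x0b] = f5 09 bb 74 f5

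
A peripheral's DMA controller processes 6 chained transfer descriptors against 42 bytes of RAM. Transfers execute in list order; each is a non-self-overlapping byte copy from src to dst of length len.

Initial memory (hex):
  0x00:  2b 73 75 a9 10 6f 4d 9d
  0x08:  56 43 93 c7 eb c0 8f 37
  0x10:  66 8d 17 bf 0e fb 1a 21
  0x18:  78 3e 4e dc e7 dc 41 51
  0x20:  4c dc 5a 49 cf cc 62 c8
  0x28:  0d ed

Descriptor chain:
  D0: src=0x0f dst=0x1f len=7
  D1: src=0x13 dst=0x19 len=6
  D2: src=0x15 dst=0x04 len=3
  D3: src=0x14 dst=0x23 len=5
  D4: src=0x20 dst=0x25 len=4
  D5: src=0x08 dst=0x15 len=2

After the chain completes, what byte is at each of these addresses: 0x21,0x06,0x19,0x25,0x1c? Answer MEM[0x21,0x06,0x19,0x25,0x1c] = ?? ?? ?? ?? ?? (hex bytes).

MEM[0x21,0x06,0x19,0x25,0x1c] = 8d 21 bf 66 1a

  after D0: wrote 7B at 0x1f = 37668d17bf0efb
  after D1: wrote 6B at 0x19 = bf0efb1a2178
  after D2: wrote 3B at 0x04 = fb1a21
  after D3: wrote 5B at 0x23 = 0efb1a2178
  after D4: wrote 4B at 0x25 = 668d170e
  after D5: wrote 2B at 0x15 = 5643
query mem[0x21]=0x8d, mem[0x06]=0x21, mem[0x19]=0xbf, mem[0x25]=0x66, mem[0x1c]=0x1a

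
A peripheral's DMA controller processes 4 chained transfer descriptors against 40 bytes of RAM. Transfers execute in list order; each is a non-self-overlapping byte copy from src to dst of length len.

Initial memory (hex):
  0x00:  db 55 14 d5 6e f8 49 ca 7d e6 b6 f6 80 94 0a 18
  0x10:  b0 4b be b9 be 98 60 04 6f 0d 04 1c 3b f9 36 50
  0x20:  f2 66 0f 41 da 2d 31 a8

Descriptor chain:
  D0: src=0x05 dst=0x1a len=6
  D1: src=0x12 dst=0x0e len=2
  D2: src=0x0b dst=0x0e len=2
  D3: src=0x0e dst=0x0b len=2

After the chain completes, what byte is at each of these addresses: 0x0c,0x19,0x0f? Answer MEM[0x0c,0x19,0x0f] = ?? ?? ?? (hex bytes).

#0 dst[0x1a+6] := {0xf8,0x49,0xca,0x7d,0xe6,0xb6}
#1 dst[0x0e+2] := {0xbe,0xb9}
#2 dst[0x0e+2] := {0xf6,0x80}
#3 dst[0x0b+2] := {0xf6,0x80}
query mem[0x0c]=0x80, mem[0x19]=0x0d, mem[0x0f]=0x80

MEM[0x0c,0x19,0x0f] = 80 0d 80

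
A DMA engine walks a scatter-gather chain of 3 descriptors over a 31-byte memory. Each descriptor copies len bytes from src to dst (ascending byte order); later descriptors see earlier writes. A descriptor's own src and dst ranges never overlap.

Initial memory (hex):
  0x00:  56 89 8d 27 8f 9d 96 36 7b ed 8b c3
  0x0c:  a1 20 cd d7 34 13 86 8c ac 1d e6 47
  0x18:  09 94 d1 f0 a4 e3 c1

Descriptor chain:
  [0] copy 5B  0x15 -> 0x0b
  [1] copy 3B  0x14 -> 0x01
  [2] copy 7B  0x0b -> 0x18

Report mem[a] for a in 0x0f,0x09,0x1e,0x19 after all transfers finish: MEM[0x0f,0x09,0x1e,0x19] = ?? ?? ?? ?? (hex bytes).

D0: mem[0x0b..0x0f] <- [1d e6 47 09 94]
D1: mem[0x01..0x03] <- [ac 1d e6]
D2: mem[0x18..0x1e] <- [1d e6 47 09 94 34 13]
query mem[0x0f]=0x94, mem[0x09]=0xed, mem[0x1e]=0x13, mem[0x19]=0xe6

MEM[0x0f,0x09,0x1e,0x19] = 94 ed 13 e6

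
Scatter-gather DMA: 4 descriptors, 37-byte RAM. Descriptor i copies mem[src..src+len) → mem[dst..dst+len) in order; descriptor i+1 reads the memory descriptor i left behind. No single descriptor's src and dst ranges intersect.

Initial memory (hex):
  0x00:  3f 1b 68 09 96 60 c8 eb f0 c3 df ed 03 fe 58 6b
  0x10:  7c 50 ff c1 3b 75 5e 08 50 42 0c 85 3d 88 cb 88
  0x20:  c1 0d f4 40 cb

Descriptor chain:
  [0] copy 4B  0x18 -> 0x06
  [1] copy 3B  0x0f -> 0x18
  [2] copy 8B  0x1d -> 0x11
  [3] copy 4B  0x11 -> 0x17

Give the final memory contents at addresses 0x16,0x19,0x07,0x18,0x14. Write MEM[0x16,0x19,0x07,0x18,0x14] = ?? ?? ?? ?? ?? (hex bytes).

D0: mem[0x06..0x09] <- [50 42 0c 85]
D1: mem[0x18..0x1a] <- [6b 7c 50]
D2: mem[0x11..0x18] <- [88 cb 88 c1 0d f4 40 cb]
D3: mem[0x17..0x1a] <- [88 cb 88 c1]
query mem[0x16]=0xf4, mem[0x19]=0x88, mem[0x07]=0x42, mem[0x18]=0xcb, mem[0x14]=0xc1

MEM[0x16,0x19,0x07,0x18,0x14] = f4 88 42 cb c1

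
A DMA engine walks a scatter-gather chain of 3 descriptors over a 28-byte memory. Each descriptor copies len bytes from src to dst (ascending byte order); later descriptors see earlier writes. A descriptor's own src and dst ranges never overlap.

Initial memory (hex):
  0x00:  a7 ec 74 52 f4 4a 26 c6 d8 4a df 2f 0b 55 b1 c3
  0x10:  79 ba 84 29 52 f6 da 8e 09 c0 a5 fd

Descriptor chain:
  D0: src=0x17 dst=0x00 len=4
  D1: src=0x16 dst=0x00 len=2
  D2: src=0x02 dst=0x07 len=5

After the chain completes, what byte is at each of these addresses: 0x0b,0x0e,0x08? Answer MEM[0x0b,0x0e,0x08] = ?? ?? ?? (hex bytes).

#0 dst[0x00+4] := {0x8e,0x09,0xc0,0xa5}
#1 dst[0x00+2] := {0xda,0x8e}
#2 dst[0x07+5] := {0xc0,0xa5,0xf4,0x4a,0x26}
query mem[0x0b]=0x26, mem[0x0e]=0xb1, mem[0x08]=0xa5

MEM[0x0b,0x0e,0x08] = 26 b1 a5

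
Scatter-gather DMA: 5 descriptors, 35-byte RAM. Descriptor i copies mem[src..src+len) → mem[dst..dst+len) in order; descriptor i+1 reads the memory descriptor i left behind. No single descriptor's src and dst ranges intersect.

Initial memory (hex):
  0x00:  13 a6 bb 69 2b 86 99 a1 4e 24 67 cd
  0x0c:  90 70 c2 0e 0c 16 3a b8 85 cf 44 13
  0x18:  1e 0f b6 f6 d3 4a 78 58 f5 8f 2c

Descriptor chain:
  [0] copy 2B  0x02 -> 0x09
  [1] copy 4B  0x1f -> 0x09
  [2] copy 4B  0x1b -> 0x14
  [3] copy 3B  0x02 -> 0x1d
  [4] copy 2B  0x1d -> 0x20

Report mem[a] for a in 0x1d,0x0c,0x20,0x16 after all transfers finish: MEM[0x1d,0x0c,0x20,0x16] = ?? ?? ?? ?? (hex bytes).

MEM[0x1d,0x0c,0x20,0x16] = bb 2c bb 4a

D0: mem[0x09..0x0a] <- [bb 69]
D1: mem[0x09..0x0c] <- [58 f5 8f 2c]
D2: mem[0x14..0x17] <- [f6 d3 4a 78]
D3: mem[0x1d..0x1f] <- [bb 69 2b]
D4: mem[0x20..0x21] <- [bb 69]
query mem[0x1d]=0xbb, mem[0x0c]=0x2c, mem[0x20]=0xbb, mem[0x16]=0x4a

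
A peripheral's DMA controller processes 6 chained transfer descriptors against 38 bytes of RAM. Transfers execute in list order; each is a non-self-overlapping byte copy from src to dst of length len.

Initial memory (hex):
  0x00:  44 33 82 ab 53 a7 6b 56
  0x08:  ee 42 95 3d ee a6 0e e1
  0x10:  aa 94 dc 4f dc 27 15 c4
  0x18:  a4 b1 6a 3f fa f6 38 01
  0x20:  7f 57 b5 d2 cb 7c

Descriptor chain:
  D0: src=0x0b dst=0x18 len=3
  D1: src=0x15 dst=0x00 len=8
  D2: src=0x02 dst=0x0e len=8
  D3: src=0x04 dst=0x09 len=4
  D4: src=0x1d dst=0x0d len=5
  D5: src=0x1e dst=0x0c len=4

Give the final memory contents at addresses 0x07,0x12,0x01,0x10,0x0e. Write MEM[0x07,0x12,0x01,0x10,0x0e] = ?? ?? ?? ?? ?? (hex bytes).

[0] 0x0b->0x18 len=3 : 3d ee a6
[1] 0x15->0x00 len=8 : 27 15 c4 3d ee a6 3f fa
[2] 0x02->0x0e len=8 : c4 3d ee a6 3f fa ee 42
[3] 0x04->0x09 len=4 : ee a6 3f fa
[4] 0x1d->0x0d len=5 : f6 38 01 7f 57
[5] 0x1e->0x0c len=4 : 38 01 7f 57
query mem[0x07]=0xfa, mem[0x12]=0x3f, mem[0x01]=0x15, mem[0x10]=0x7f, mem[0x0e]=0x7f

MEM[0x07,0x12,0x01,0x10,0x0e] = fa 3f 15 7f 7f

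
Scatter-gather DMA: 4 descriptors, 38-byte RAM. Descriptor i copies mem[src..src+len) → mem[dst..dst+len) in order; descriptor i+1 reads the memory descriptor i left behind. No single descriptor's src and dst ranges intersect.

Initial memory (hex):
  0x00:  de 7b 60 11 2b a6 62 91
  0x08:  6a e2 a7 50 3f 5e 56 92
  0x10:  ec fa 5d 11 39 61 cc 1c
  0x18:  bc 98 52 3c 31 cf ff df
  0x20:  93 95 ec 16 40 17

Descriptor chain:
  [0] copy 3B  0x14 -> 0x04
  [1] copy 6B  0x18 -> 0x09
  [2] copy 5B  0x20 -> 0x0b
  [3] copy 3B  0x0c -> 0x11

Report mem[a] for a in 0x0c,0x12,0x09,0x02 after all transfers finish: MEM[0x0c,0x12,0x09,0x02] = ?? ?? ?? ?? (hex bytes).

MEM[0x0c,0x12,0x09,0x02] = 95 ec bc 60

  after D0: wrote 3B at 0x04 = 3961cc
  after D1: wrote 6B at 0x09 = bc98523c31cf
  after D2: wrote 5B at 0x0b = 9395ec1640
  after D3: wrote 3B at 0x11 = 95ec16
query mem[0x0c]=0x95, mem[0x12]=0xec, mem[0x09]=0xbc, mem[0x02]=0x60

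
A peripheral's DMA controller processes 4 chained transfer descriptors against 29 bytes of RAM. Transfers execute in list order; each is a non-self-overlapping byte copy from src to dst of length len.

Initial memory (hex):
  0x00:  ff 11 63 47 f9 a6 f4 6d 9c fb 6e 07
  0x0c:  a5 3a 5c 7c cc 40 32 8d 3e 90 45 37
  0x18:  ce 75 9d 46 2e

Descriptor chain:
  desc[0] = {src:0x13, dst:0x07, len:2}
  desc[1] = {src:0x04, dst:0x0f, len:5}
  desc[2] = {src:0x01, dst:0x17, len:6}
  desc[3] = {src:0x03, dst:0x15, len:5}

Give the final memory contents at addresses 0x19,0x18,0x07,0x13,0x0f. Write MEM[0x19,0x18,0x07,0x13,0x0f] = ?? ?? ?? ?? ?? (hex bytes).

D0: mem[0x07..0x08] <- [8d 3e]
D1: mem[0x0f..0x13] <- [f9 a6 f4 8d 3e]
D2: mem[0x17..0x1c] <- [11 63 47 f9 a6 f4]
D3: mem[0x15..0x19] <- [47 f9 a6 f4 8d]
query mem[0x19]=0x8d, mem[0x18]=0xf4, mem[0x07]=0x8d, mem[0x13]=0x3e, mem[0x0f]=0xf9

MEM[0x19,0x18,0x07,0x13,0x0f] = 8d f4 8d 3e f9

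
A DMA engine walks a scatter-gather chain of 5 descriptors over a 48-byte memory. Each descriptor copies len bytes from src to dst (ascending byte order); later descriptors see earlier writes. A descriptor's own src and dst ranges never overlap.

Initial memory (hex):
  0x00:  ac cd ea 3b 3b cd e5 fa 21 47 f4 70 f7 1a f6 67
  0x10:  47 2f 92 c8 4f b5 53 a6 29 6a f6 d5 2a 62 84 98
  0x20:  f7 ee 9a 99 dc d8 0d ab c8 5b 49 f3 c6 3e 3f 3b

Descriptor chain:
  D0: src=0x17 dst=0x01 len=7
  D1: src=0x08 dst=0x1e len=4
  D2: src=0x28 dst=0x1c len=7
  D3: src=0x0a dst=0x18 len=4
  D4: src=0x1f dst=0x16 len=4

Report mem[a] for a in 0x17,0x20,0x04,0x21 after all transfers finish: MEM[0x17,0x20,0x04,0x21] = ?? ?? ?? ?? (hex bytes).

MEM[0x17,0x20,0x04,0x21] = c6 c6 f6 3e

[0] 0x17->0x01 len=7 : a6 29 6a f6 d5 2a 62
[1] 0x08->0x1e len=4 : 21 47 f4 70
[2] 0x28->0x1c len=7 : c8 5b 49 f3 c6 3e 3f
[3] 0x0a->0x18 len=4 : f4 70 f7 1a
[4] 0x1f->0x16 len=4 : f3 c6 3e 3f
query mem[0x17]=0xc6, mem[0x20]=0xc6, mem[0x04]=0xf6, mem[0x21]=0x3e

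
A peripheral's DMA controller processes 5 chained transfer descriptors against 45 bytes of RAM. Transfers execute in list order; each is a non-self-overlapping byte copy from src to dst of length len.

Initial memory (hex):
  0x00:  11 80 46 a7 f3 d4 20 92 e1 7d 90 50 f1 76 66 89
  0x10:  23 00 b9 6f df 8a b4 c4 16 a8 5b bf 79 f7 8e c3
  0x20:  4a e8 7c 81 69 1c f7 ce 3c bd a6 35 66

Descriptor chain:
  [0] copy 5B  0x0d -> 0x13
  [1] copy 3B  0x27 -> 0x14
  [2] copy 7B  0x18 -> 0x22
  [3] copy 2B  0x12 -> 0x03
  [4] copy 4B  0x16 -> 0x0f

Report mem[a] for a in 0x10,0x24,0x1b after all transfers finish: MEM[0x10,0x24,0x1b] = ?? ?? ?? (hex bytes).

MEM[0x10,0x24,0x1b] = 00 5b bf

  after D0: wrote 5B at 0x13 = 7666892300
  after D1: wrote 3B at 0x14 = ce3cbd
  after D2: wrote 7B at 0x22 = 16a85bbf79f78e
  after D3: wrote 2B at 0x03 = b976
  after D4: wrote 4B at 0x0f = bd0016a8
query mem[0x10]=0x00, mem[0x24]=0x5b, mem[0x1b]=0xbf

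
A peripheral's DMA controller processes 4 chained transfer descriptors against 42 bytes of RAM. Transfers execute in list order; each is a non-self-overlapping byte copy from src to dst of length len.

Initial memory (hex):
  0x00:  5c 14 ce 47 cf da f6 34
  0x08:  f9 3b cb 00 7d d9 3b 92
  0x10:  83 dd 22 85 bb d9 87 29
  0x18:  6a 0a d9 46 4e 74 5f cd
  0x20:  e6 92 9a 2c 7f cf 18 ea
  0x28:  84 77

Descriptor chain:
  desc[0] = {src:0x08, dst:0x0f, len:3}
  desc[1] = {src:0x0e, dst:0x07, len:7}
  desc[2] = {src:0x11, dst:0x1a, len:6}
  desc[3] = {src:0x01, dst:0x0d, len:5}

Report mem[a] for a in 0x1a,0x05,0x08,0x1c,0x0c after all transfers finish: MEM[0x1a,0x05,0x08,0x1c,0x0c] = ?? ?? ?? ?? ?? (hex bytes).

#0 dst[0x0f+3] := {0xf9,0x3b,0xcb}
#1 dst[0x07+7] := {0x3b,0xf9,0x3b,0xcb,0x22,0x85,0xbb}
#2 dst[0x1a+6] := {0xcb,0x22,0x85,0xbb,0xd9,0x87}
#3 dst[0x0d+5] := {0x14,0xce,0x47,0xcf,0xda}
query mem[0x1a]=0xcb, mem[0x05]=0xda, mem[0x08]=0xf9, mem[0x1c]=0x85, mem[0x0c]=0x85

MEM[0x1a,0x05,0x08,0x1c,0x0c] = cb da f9 85 85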